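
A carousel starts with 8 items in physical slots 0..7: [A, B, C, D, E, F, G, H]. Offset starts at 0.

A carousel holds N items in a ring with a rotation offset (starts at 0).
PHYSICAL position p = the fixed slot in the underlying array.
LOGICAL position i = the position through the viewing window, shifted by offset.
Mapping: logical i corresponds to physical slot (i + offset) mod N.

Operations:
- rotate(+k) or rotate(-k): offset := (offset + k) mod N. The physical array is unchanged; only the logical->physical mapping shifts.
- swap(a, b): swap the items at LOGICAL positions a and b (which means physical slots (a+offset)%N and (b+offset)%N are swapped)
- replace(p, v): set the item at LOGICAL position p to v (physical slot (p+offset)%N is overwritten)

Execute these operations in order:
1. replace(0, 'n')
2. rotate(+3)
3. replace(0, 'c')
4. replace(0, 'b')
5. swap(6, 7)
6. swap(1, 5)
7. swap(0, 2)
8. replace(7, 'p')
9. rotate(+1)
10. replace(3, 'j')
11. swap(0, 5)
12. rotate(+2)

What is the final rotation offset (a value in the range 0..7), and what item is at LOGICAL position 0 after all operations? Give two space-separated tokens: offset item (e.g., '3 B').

After op 1 (replace(0, 'n')): offset=0, physical=[n,B,C,D,E,F,G,H], logical=[n,B,C,D,E,F,G,H]
After op 2 (rotate(+3)): offset=3, physical=[n,B,C,D,E,F,G,H], logical=[D,E,F,G,H,n,B,C]
After op 3 (replace(0, 'c')): offset=3, physical=[n,B,C,c,E,F,G,H], logical=[c,E,F,G,H,n,B,C]
After op 4 (replace(0, 'b')): offset=3, physical=[n,B,C,b,E,F,G,H], logical=[b,E,F,G,H,n,B,C]
After op 5 (swap(6, 7)): offset=3, physical=[n,C,B,b,E,F,G,H], logical=[b,E,F,G,H,n,C,B]
After op 6 (swap(1, 5)): offset=3, physical=[E,C,B,b,n,F,G,H], logical=[b,n,F,G,H,E,C,B]
After op 7 (swap(0, 2)): offset=3, physical=[E,C,B,F,n,b,G,H], logical=[F,n,b,G,H,E,C,B]
After op 8 (replace(7, 'p')): offset=3, physical=[E,C,p,F,n,b,G,H], logical=[F,n,b,G,H,E,C,p]
After op 9 (rotate(+1)): offset=4, physical=[E,C,p,F,n,b,G,H], logical=[n,b,G,H,E,C,p,F]
After op 10 (replace(3, 'j')): offset=4, physical=[E,C,p,F,n,b,G,j], logical=[n,b,G,j,E,C,p,F]
After op 11 (swap(0, 5)): offset=4, physical=[E,n,p,F,C,b,G,j], logical=[C,b,G,j,E,n,p,F]
After op 12 (rotate(+2)): offset=6, physical=[E,n,p,F,C,b,G,j], logical=[G,j,E,n,p,F,C,b]

Answer: 6 G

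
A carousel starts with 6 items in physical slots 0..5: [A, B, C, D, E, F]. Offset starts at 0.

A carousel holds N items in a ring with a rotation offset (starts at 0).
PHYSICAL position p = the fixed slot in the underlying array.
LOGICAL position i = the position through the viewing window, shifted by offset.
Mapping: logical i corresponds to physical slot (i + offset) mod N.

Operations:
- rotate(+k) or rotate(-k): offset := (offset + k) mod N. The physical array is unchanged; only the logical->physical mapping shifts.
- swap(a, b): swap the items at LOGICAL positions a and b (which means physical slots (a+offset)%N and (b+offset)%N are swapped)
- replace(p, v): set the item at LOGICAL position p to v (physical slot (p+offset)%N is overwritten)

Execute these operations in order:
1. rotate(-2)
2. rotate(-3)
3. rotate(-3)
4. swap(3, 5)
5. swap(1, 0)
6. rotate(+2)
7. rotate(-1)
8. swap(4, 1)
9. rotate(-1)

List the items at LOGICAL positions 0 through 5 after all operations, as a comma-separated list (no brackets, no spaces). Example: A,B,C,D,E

Answer: F,E,B,D,C,A

Derivation:
After op 1 (rotate(-2)): offset=4, physical=[A,B,C,D,E,F], logical=[E,F,A,B,C,D]
After op 2 (rotate(-3)): offset=1, physical=[A,B,C,D,E,F], logical=[B,C,D,E,F,A]
After op 3 (rotate(-3)): offset=4, physical=[A,B,C,D,E,F], logical=[E,F,A,B,C,D]
After op 4 (swap(3, 5)): offset=4, physical=[A,D,C,B,E,F], logical=[E,F,A,D,C,B]
After op 5 (swap(1, 0)): offset=4, physical=[A,D,C,B,F,E], logical=[F,E,A,D,C,B]
After op 6 (rotate(+2)): offset=0, physical=[A,D,C,B,F,E], logical=[A,D,C,B,F,E]
After op 7 (rotate(-1)): offset=5, physical=[A,D,C,B,F,E], logical=[E,A,D,C,B,F]
After op 8 (swap(4, 1)): offset=5, physical=[B,D,C,A,F,E], logical=[E,B,D,C,A,F]
After op 9 (rotate(-1)): offset=4, physical=[B,D,C,A,F,E], logical=[F,E,B,D,C,A]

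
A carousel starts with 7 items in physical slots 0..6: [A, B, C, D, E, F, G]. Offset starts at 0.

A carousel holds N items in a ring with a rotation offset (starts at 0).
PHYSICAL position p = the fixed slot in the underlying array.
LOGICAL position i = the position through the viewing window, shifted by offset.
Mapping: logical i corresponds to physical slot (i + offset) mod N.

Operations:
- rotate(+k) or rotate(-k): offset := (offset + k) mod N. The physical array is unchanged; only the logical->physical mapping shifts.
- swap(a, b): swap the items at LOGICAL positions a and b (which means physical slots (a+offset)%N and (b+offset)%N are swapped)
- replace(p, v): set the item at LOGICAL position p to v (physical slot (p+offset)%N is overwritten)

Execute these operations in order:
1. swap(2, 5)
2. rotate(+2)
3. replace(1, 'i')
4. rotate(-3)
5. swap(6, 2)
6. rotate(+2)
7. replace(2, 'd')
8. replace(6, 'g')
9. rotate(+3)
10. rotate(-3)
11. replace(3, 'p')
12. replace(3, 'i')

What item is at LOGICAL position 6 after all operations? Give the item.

Answer: g

Derivation:
After op 1 (swap(2, 5)): offset=0, physical=[A,B,F,D,E,C,G], logical=[A,B,F,D,E,C,G]
After op 2 (rotate(+2)): offset=2, physical=[A,B,F,D,E,C,G], logical=[F,D,E,C,G,A,B]
After op 3 (replace(1, 'i')): offset=2, physical=[A,B,F,i,E,C,G], logical=[F,i,E,C,G,A,B]
After op 4 (rotate(-3)): offset=6, physical=[A,B,F,i,E,C,G], logical=[G,A,B,F,i,E,C]
After op 5 (swap(6, 2)): offset=6, physical=[A,C,F,i,E,B,G], logical=[G,A,C,F,i,E,B]
After op 6 (rotate(+2)): offset=1, physical=[A,C,F,i,E,B,G], logical=[C,F,i,E,B,G,A]
After op 7 (replace(2, 'd')): offset=1, physical=[A,C,F,d,E,B,G], logical=[C,F,d,E,B,G,A]
After op 8 (replace(6, 'g')): offset=1, physical=[g,C,F,d,E,B,G], logical=[C,F,d,E,B,G,g]
After op 9 (rotate(+3)): offset=4, physical=[g,C,F,d,E,B,G], logical=[E,B,G,g,C,F,d]
After op 10 (rotate(-3)): offset=1, physical=[g,C,F,d,E,B,G], logical=[C,F,d,E,B,G,g]
After op 11 (replace(3, 'p')): offset=1, physical=[g,C,F,d,p,B,G], logical=[C,F,d,p,B,G,g]
After op 12 (replace(3, 'i')): offset=1, physical=[g,C,F,d,i,B,G], logical=[C,F,d,i,B,G,g]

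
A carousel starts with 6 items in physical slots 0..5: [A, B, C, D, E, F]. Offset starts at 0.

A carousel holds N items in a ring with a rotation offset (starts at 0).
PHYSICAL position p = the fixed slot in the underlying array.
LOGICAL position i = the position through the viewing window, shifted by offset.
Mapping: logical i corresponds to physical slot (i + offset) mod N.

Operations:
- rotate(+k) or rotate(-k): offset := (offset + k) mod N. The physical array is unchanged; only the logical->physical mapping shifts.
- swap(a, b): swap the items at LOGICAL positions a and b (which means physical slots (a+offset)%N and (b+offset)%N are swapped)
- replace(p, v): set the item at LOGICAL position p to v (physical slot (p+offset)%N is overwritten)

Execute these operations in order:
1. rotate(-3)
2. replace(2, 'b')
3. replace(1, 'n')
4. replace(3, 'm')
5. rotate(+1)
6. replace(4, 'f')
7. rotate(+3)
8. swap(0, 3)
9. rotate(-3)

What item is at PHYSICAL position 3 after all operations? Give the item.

Answer: D

Derivation:
After op 1 (rotate(-3)): offset=3, physical=[A,B,C,D,E,F], logical=[D,E,F,A,B,C]
After op 2 (replace(2, 'b')): offset=3, physical=[A,B,C,D,E,b], logical=[D,E,b,A,B,C]
After op 3 (replace(1, 'n')): offset=3, physical=[A,B,C,D,n,b], logical=[D,n,b,A,B,C]
After op 4 (replace(3, 'm')): offset=3, physical=[m,B,C,D,n,b], logical=[D,n,b,m,B,C]
After op 5 (rotate(+1)): offset=4, physical=[m,B,C,D,n,b], logical=[n,b,m,B,C,D]
After op 6 (replace(4, 'f')): offset=4, physical=[m,B,f,D,n,b], logical=[n,b,m,B,f,D]
After op 7 (rotate(+3)): offset=1, physical=[m,B,f,D,n,b], logical=[B,f,D,n,b,m]
After op 8 (swap(0, 3)): offset=1, physical=[m,n,f,D,B,b], logical=[n,f,D,B,b,m]
After op 9 (rotate(-3)): offset=4, physical=[m,n,f,D,B,b], logical=[B,b,m,n,f,D]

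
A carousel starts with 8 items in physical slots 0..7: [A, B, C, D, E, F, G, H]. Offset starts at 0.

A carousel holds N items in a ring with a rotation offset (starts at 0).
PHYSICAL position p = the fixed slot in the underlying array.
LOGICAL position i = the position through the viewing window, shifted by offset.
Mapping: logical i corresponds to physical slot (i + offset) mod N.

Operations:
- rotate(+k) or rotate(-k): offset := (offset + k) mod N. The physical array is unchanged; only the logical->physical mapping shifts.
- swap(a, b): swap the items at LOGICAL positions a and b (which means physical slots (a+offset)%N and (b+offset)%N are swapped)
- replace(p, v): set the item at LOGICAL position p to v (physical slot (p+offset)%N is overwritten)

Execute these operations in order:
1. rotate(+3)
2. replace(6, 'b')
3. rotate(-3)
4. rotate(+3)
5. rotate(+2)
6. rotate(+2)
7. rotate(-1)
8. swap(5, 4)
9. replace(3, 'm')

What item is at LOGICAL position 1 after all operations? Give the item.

After op 1 (rotate(+3)): offset=3, physical=[A,B,C,D,E,F,G,H], logical=[D,E,F,G,H,A,B,C]
After op 2 (replace(6, 'b')): offset=3, physical=[A,b,C,D,E,F,G,H], logical=[D,E,F,G,H,A,b,C]
After op 3 (rotate(-3)): offset=0, physical=[A,b,C,D,E,F,G,H], logical=[A,b,C,D,E,F,G,H]
After op 4 (rotate(+3)): offset=3, physical=[A,b,C,D,E,F,G,H], logical=[D,E,F,G,H,A,b,C]
After op 5 (rotate(+2)): offset=5, physical=[A,b,C,D,E,F,G,H], logical=[F,G,H,A,b,C,D,E]
After op 6 (rotate(+2)): offset=7, physical=[A,b,C,D,E,F,G,H], logical=[H,A,b,C,D,E,F,G]
After op 7 (rotate(-1)): offset=6, physical=[A,b,C,D,E,F,G,H], logical=[G,H,A,b,C,D,E,F]
After op 8 (swap(5, 4)): offset=6, physical=[A,b,D,C,E,F,G,H], logical=[G,H,A,b,D,C,E,F]
After op 9 (replace(3, 'm')): offset=6, physical=[A,m,D,C,E,F,G,H], logical=[G,H,A,m,D,C,E,F]

Answer: H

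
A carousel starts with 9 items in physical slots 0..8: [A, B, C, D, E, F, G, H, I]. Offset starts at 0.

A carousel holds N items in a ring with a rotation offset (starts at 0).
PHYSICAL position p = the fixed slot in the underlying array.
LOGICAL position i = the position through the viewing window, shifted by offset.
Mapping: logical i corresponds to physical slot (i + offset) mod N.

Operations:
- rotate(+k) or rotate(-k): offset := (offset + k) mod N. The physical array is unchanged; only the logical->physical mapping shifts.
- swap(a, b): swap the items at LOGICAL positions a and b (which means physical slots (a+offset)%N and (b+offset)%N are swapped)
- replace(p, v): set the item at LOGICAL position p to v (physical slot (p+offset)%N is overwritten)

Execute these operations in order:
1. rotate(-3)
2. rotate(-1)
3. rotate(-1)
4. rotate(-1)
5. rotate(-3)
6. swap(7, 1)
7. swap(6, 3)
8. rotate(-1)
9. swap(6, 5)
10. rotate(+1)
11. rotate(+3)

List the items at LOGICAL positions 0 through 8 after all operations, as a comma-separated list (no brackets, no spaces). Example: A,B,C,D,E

After op 1 (rotate(-3)): offset=6, physical=[A,B,C,D,E,F,G,H,I], logical=[G,H,I,A,B,C,D,E,F]
After op 2 (rotate(-1)): offset=5, physical=[A,B,C,D,E,F,G,H,I], logical=[F,G,H,I,A,B,C,D,E]
After op 3 (rotate(-1)): offset=4, physical=[A,B,C,D,E,F,G,H,I], logical=[E,F,G,H,I,A,B,C,D]
After op 4 (rotate(-1)): offset=3, physical=[A,B,C,D,E,F,G,H,I], logical=[D,E,F,G,H,I,A,B,C]
After op 5 (rotate(-3)): offset=0, physical=[A,B,C,D,E,F,G,H,I], logical=[A,B,C,D,E,F,G,H,I]
After op 6 (swap(7, 1)): offset=0, physical=[A,H,C,D,E,F,G,B,I], logical=[A,H,C,D,E,F,G,B,I]
After op 7 (swap(6, 3)): offset=0, physical=[A,H,C,G,E,F,D,B,I], logical=[A,H,C,G,E,F,D,B,I]
After op 8 (rotate(-1)): offset=8, physical=[A,H,C,G,E,F,D,B,I], logical=[I,A,H,C,G,E,F,D,B]
After op 9 (swap(6, 5)): offset=8, physical=[A,H,C,G,F,E,D,B,I], logical=[I,A,H,C,G,F,E,D,B]
After op 10 (rotate(+1)): offset=0, physical=[A,H,C,G,F,E,D,B,I], logical=[A,H,C,G,F,E,D,B,I]
After op 11 (rotate(+3)): offset=3, physical=[A,H,C,G,F,E,D,B,I], logical=[G,F,E,D,B,I,A,H,C]

Answer: G,F,E,D,B,I,A,H,C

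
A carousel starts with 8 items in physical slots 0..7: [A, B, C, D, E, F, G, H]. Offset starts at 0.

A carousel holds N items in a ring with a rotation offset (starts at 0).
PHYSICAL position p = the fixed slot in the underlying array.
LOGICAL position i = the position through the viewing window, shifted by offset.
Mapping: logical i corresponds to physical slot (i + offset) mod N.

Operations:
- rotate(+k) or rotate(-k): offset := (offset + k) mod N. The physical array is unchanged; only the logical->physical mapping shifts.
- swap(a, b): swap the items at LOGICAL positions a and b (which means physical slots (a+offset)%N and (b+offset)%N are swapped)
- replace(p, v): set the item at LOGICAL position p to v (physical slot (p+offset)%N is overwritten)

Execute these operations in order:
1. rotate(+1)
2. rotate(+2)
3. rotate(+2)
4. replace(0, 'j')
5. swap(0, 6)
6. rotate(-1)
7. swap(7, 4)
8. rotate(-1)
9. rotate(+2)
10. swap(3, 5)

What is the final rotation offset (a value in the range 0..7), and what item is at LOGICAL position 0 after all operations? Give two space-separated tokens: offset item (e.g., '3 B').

Answer: 5 D

Derivation:
After op 1 (rotate(+1)): offset=1, physical=[A,B,C,D,E,F,G,H], logical=[B,C,D,E,F,G,H,A]
After op 2 (rotate(+2)): offset=3, physical=[A,B,C,D,E,F,G,H], logical=[D,E,F,G,H,A,B,C]
After op 3 (rotate(+2)): offset=5, physical=[A,B,C,D,E,F,G,H], logical=[F,G,H,A,B,C,D,E]
After op 4 (replace(0, 'j')): offset=5, physical=[A,B,C,D,E,j,G,H], logical=[j,G,H,A,B,C,D,E]
After op 5 (swap(0, 6)): offset=5, physical=[A,B,C,j,E,D,G,H], logical=[D,G,H,A,B,C,j,E]
After op 6 (rotate(-1)): offset=4, physical=[A,B,C,j,E,D,G,H], logical=[E,D,G,H,A,B,C,j]
After op 7 (swap(7, 4)): offset=4, physical=[j,B,C,A,E,D,G,H], logical=[E,D,G,H,j,B,C,A]
After op 8 (rotate(-1)): offset=3, physical=[j,B,C,A,E,D,G,H], logical=[A,E,D,G,H,j,B,C]
After op 9 (rotate(+2)): offset=5, physical=[j,B,C,A,E,D,G,H], logical=[D,G,H,j,B,C,A,E]
After op 10 (swap(3, 5)): offset=5, physical=[C,B,j,A,E,D,G,H], logical=[D,G,H,C,B,j,A,E]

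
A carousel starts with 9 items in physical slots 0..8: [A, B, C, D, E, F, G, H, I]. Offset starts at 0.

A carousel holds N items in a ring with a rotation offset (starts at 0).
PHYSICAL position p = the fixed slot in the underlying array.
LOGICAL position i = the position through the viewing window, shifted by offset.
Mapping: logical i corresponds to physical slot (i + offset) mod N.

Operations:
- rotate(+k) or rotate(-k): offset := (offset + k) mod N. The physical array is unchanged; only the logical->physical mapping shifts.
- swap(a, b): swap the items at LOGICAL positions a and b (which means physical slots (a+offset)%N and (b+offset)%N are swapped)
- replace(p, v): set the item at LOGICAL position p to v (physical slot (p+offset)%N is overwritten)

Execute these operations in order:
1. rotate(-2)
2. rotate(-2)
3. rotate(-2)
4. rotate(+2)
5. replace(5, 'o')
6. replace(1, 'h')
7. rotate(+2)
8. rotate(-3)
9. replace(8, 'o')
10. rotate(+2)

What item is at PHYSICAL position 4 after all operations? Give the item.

Answer: E

Derivation:
After op 1 (rotate(-2)): offset=7, physical=[A,B,C,D,E,F,G,H,I], logical=[H,I,A,B,C,D,E,F,G]
After op 2 (rotate(-2)): offset=5, physical=[A,B,C,D,E,F,G,H,I], logical=[F,G,H,I,A,B,C,D,E]
After op 3 (rotate(-2)): offset=3, physical=[A,B,C,D,E,F,G,H,I], logical=[D,E,F,G,H,I,A,B,C]
After op 4 (rotate(+2)): offset=5, physical=[A,B,C,D,E,F,G,H,I], logical=[F,G,H,I,A,B,C,D,E]
After op 5 (replace(5, 'o')): offset=5, physical=[A,o,C,D,E,F,G,H,I], logical=[F,G,H,I,A,o,C,D,E]
After op 6 (replace(1, 'h')): offset=5, physical=[A,o,C,D,E,F,h,H,I], logical=[F,h,H,I,A,o,C,D,E]
After op 7 (rotate(+2)): offset=7, physical=[A,o,C,D,E,F,h,H,I], logical=[H,I,A,o,C,D,E,F,h]
After op 8 (rotate(-3)): offset=4, physical=[A,o,C,D,E,F,h,H,I], logical=[E,F,h,H,I,A,o,C,D]
After op 9 (replace(8, 'o')): offset=4, physical=[A,o,C,o,E,F,h,H,I], logical=[E,F,h,H,I,A,o,C,o]
After op 10 (rotate(+2)): offset=6, physical=[A,o,C,o,E,F,h,H,I], logical=[h,H,I,A,o,C,o,E,F]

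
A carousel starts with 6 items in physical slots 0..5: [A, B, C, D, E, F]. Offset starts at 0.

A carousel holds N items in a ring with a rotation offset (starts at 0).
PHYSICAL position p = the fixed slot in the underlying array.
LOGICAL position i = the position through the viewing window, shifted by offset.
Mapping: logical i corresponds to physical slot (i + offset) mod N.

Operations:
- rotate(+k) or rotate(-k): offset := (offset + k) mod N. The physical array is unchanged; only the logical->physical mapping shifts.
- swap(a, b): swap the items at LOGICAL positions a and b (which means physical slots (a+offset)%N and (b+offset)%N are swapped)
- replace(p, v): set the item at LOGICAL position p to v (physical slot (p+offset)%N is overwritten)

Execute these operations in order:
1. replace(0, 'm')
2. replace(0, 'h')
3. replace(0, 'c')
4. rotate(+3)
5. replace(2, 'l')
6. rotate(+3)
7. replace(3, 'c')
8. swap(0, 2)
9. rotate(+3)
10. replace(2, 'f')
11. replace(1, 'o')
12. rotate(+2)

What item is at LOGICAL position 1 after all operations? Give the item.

After op 1 (replace(0, 'm')): offset=0, physical=[m,B,C,D,E,F], logical=[m,B,C,D,E,F]
After op 2 (replace(0, 'h')): offset=0, physical=[h,B,C,D,E,F], logical=[h,B,C,D,E,F]
After op 3 (replace(0, 'c')): offset=0, physical=[c,B,C,D,E,F], logical=[c,B,C,D,E,F]
After op 4 (rotate(+3)): offset=3, physical=[c,B,C,D,E,F], logical=[D,E,F,c,B,C]
After op 5 (replace(2, 'l')): offset=3, physical=[c,B,C,D,E,l], logical=[D,E,l,c,B,C]
After op 6 (rotate(+3)): offset=0, physical=[c,B,C,D,E,l], logical=[c,B,C,D,E,l]
After op 7 (replace(3, 'c')): offset=0, physical=[c,B,C,c,E,l], logical=[c,B,C,c,E,l]
After op 8 (swap(0, 2)): offset=0, physical=[C,B,c,c,E,l], logical=[C,B,c,c,E,l]
After op 9 (rotate(+3)): offset=3, physical=[C,B,c,c,E,l], logical=[c,E,l,C,B,c]
After op 10 (replace(2, 'f')): offset=3, physical=[C,B,c,c,E,f], logical=[c,E,f,C,B,c]
After op 11 (replace(1, 'o')): offset=3, physical=[C,B,c,c,o,f], logical=[c,o,f,C,B,c]
After op 12 (rotate(+2)): offset=5, physical=[C,B,c,c,o,f], logical=[f,C,B,c,c,o]

Answer: C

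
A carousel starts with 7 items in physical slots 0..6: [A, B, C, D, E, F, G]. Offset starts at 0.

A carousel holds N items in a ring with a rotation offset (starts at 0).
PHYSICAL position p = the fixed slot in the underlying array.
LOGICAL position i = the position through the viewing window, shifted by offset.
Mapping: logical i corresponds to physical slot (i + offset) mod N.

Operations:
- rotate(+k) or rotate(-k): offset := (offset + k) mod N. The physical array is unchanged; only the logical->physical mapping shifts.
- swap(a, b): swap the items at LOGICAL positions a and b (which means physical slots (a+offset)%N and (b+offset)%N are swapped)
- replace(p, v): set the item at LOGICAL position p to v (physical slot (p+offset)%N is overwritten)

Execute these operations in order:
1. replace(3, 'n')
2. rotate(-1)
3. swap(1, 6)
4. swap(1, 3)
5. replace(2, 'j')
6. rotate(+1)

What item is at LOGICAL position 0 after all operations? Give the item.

After op 1 (replace(3, 'n')): offset=0, physical=[A,B,C,n,E,F,G], logical=[A,B,C,n,E,F,G]
After op 2 (rotate(-1)): offset=6, physical=[A,B,C,n,E,F,G], logical=[G,A,B,C,n,E,F]
After op 3 (swap(1, 6)): offset=6, physical=[F,B,C,n,E,A,G], logical=[G,F,B,C,n,E,A]
After op 4 (swap(1, 3)): offset=6, physical=[C,B,F,n,E,A,G], logical=[G,C,B,F,n,E,A]
After op 5 (replace(2, 'j')): offset=6, physical=[C,j,F,n,E,A,G], logical=[G,C,j,F,n,E,A]
After op 6 (rotate(+1)): offset=0, physical=[C,j,F,n,E,A,G], logical=[C,j,F,n,E,A,G]

Answer: C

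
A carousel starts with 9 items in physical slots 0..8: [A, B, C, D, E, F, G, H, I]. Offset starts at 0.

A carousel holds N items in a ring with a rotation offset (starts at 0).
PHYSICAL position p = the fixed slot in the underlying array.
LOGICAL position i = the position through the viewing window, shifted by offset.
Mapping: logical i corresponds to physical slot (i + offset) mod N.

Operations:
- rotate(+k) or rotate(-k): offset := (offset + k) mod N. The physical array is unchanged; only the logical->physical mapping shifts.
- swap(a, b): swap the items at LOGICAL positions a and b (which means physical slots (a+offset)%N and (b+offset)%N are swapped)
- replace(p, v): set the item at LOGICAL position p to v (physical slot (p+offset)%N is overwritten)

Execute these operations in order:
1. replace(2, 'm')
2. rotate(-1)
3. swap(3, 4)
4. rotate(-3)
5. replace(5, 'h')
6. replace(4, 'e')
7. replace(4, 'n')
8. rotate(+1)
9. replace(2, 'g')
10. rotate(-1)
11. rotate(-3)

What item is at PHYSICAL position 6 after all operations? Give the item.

Answer: G

Derivation:
After op 1 (replace(2, 'm')): offset=0, physical=[A,B,m,D,E,F,G,H,I], logical=[A,B,m,D,E,F,G,H,I]
After op 2 (rotate(-1)): offset=8, physical=[A,B,m,D,E,F,G,H,I], logical=[I,A,B,m,D,E,F,G,H]
After op 3 (swap(3, 4)): offset=8, physical=[A,B,D,m,E,F,G,H,I], logical=[I,A,B,D,m,E,F,G,H]
After op 4 (rotate(-3)): offset=5, physical=[A,B,D,m,E,F,G,H,I], logical=[F,G,H,I,A,B,D,m,E]
After op 5 (replace(5, 'h')): offset=5, physical=[A,h,D,m,E,F,G,H,I], logical=[F,G,H,I,A,h,D,m,E]
After op 6 (replace(4, 'e')): offset=5, physical=[e,h,D,m,E,F,G,H,I], logical=[F,G,H,I,e,h,D,m,E]
After op 7 (replace(4, 'n')): offset=5, physical=[n,h,D,m,E,F,G,H,I], logical=[F,G,H,I,n,h,D,m,E]
After op 8 (rotate(+1)): offset=6, physical=[n,h,D,m,E,F,G,H,I], logical=[G,H,I,n,h,D,m,E,F]
After op 9 (replace(2, 'g')): offset=6, physical=[n,h,D,m,E,F,G,H,g], logical=[G,H,g,n,h,D,m,E,F]
After op 10 (rotate(-1)): offset=5, physical=[n,h,D,m,E,F,G,H,g], logical=[F,G,H,g,n,h,D,m,E]
After op 11 (rotate(-3)): offset=2, physical=[n,h,D,m,E,F,G,H,g], logical=[D,m,E,F,G,H,g,n,h]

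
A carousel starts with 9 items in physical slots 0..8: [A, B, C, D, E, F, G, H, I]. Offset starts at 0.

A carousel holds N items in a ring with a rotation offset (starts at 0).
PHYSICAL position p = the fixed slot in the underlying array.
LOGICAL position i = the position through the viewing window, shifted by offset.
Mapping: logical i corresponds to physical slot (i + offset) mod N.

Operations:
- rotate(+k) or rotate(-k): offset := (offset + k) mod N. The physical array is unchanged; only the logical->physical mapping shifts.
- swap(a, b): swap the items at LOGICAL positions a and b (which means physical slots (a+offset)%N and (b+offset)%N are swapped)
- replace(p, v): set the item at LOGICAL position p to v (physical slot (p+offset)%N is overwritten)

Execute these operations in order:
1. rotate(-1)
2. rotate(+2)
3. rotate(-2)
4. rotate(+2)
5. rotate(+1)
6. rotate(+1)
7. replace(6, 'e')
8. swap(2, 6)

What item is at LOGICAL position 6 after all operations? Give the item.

After op 1 (rotate(-1)): offset=8, physical=[A,B,C,D,E,F,G,H,I], logical=[I,A,B,C,D,E,F,G,H]
After op 2 (rotate(+2)): offset=1, physical=[A,B,C,D,E,F,G,H,I], logical=[B,C,D,E,F,G,H,I,A]
After op 3 (rotate(-2)): offset=8, physical=[A,B,C,D,E,F,G,H,I], logical=[I,A,B,C,D,E,F,G,H]
After op 4 (rotate(+2)): offset=1, physical=[A,B,C,D,E,F,G,H,I], logical=[B,C,D,E,F,G,H,I,A]
After op 5 (rotate(+1)): offset=2, physical=[A,B,C,D,E,F,G,H,I], logical=[C,D,E,F,G,H,I,A,B]
After op 6 (rotate(+1)): offset=3, physical=[A,B,C,D,E,F,G,H,I], logical=[D,E,F,G,H,I,A,B,C]
After op 7 (replace(6, 'e')): offset=3, physical=[e,B,C,D,E,F,G,H,I], logical=[D,E,F,G,H,I,e,B,C]
After op 8 (swap(2, 6)): offset=3, physical=[F,B,C,D,E,e,G,H,I], logical=[D,E,e,G,H,I,F,B,C]

Answer: F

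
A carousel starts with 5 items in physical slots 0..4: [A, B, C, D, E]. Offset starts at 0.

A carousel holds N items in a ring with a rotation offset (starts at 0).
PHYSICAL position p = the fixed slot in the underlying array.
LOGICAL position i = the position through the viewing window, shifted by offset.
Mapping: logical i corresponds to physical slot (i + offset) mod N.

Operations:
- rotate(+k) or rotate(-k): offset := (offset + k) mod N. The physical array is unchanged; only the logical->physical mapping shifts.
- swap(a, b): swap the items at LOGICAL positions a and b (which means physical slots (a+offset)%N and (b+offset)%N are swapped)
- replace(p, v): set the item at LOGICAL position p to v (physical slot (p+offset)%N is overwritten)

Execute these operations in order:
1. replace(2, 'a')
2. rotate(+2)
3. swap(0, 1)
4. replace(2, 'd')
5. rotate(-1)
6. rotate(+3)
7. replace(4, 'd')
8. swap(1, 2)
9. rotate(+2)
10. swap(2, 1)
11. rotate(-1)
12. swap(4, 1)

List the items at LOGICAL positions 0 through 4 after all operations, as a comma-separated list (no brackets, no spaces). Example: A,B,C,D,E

Answer: B,d,d,D,A

Derivation:
After op 1 (replace(2, 'a')): offset=0, physical=[A,B,a,D,E], logical=[A,B,a,D,E]
After op 2 (rotate(+2)): offset=2, physical=[A,B,a,D,E], logical=[a,D,E,A,B]
After op 3 (swap(0, 1)): offset=2, physical=[A,B,D,a,E], logical=[D,a,E,A,B]
After op 4 (replace(2, 'd')): offset=2, physical=[A,B,D,a,d], logical=[D,a,d,A,B]
After op 5 (rotate(-1)): offset=1, physical=[A,B,D,a,d], logical=[B,D,a,d,A]
After op 6 (rotate(+3)): offset=4, physical=[A,B,D,a,d], logical=[d,A,B,D,a]
After op 7 (replace(4, 'd')): offset=4, physical=[A,B,D,d,d], logical=[d,A,B,D,d]
After op 8 (swap(1, 2)): offset=4, physical=[B,A,D,d,d], logical=[d,B,A,D,d]
After op 9 (rotate(+2)): offset=1, physical=[B,A,D,d,d], logical=[A,D,d,d,B]
After op 10 (swap(2, 1)): offset=1, physical=[B,A,d,D,d], logical=[A,d,D,d,B]
After op 11 (rotate(-1)): offset=0, physical=[B,A,d,D,d], logical=[B,A,d,D,d]
After op 12 (swap(4, 1)): offset=0, physical=[B,d,d,D,A], logical=[B,d,d,D,A]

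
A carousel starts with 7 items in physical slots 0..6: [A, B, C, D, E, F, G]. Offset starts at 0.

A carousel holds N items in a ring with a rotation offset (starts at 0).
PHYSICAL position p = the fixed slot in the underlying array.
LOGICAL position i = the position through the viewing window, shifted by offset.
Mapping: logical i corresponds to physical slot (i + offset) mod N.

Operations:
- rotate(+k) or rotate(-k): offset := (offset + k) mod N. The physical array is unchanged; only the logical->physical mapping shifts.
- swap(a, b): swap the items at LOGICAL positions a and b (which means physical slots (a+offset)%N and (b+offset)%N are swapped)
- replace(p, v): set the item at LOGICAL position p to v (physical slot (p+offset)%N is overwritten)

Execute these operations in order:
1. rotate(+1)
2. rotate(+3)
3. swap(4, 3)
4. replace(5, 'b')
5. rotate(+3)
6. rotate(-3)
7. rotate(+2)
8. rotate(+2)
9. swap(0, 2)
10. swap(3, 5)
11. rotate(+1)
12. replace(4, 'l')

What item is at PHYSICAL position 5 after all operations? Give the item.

Answer: F

Derivation:
After op 1 (rotate(+1)): offset=1, physical=[A,B,C,D,E,F,G], logical=[B,C,D,E,F,G,A]
After op 2 (rotate(+3)): offset=4, physical=[A,B,C,D,E,F,G], logical=[E,F,G,A,B,C,D]
After op 3 (swap(4, 3)): offset=4, physical=[B,A,C,D,E,F,G], logical=[E,F,G,B,A,C,D]
After op 4 (replace(5, 'b')): offset=4, physical=[B,A,b,D,E,F,G], logical=[E,F,G,B,A,b,D]
After op 5 (rotate(+3)): offset=0, physical=[B,A,b,D,E,F,G], logical=[B,A,b,D,E,F,G]
After op 6 (rotate(-3)): offset=4, physical=[B,A,b,D,E,F,G], logical=[E,F,G,B,A,b,D]
After op 7 (rotate(+2)): offset=6, physical=[B,A,b,D,E,F,G], logical=[G,B,A,b,D,E,F]
After op 8 (rotate(+2)): offset=1, physical=[B,A,b,D,E,F,G], logical=[A,b,D,E,F,G,B]
After op 9 (swap(0, 2)): offset=1, physical=[B,D,b,A,E,F,G], logical=[D,b,A,E,F,G,B]
After op 10 (swap(3, 5)): offset=1, physical=[B,D,b,A,G,F,E], logical=[D,b,A,G,F,E,B]
After op 11 (rotate(+1)): offset=2, physical=[B,D,b,A,G,F,E], logical=[b,A,G,F,E,B,D]
After op 12 (replace(4, 'l')): offset=2, physical=[B,D,b,A,G,F,l], logical=[b,A,G,F,l,B,D]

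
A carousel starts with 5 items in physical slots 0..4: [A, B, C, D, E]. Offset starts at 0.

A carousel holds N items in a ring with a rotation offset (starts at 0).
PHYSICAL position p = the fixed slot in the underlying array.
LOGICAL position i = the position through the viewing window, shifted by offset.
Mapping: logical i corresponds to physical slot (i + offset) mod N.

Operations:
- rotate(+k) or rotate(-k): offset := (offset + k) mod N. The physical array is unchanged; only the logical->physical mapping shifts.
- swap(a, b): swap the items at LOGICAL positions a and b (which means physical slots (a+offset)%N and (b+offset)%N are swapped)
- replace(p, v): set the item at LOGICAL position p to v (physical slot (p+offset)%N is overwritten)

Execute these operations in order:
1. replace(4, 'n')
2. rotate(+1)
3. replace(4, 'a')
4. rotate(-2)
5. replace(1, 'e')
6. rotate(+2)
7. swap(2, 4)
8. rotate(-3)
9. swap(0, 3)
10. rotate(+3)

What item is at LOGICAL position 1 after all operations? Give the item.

After op 1 (replace(4, 'n')): offset=0, physical=[A,B,C,D,n], logical=[A,B,C,D,n]
After op 2 (rotate(+1)): offset=1, physical=[A,B,C,D,n], logical=[B,C,D,n,A]
After op 3 (replace(4, 'a')): offset=1, physical=[a,B,C,D,n], logical=[B,C,D,n,a]
After op 4 (rotate(-2)): offset=4, physical=[a,B,C,D,n], logical=[n,a,B,C,D]
After op 5 (replace(1, 'e')): offset=4, physical=[e,B,C,D,n], logical=[n,e,B,C,D]
After op 6 (rotate(+2)): offset=1, physical=[e,B,C,D,n], logical=[B,C,D,n,e]
After op 7 (swap(2, 4)): offset=1, physical=[D,B,C,e,n], logical=[B,C,e,n,D]
After op 8 (rotate(-3)): offset=3, physical=[D,B,C,e,n], logical=[e,n,D,B,C]
After op 9 (swap(0, 3)): offset=3, physical=[D,e,C,B,n], logical=[B,n,D,e,C]
After op 10 (rotate(+3)): offset=1, physical=[D,e,C,B,n], logical=[e,C,B,n,D]

Answer: C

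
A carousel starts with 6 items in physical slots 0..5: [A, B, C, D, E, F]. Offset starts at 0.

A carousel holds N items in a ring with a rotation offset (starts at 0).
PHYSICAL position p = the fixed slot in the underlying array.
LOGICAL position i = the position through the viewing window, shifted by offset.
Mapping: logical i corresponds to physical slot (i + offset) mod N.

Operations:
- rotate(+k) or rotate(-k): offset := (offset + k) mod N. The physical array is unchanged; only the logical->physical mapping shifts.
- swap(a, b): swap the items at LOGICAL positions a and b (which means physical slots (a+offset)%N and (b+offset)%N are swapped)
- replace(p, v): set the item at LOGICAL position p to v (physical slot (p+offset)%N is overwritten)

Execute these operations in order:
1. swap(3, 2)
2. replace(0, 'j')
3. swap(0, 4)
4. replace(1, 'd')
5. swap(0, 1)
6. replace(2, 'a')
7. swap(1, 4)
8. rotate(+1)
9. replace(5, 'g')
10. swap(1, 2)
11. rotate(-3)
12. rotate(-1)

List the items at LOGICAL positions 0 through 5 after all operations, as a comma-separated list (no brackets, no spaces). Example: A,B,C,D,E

After op 1 (swap(3, 2)): offset=0, physical=[A,B,D,C,E,F], logical=[A,B,D,C,E,F]
After op 2 (replace(0, 'j')): offset=0, physical=[j,B,D,C,E,F], logical=[j,B,D,C,E,F]
After op 3 (swap(0, 4)): offset=0, physical=[E,B,D,C,j,F], logical=[E,B,D,C,j,F]
After op 4 (replace(1, 'd')): offset=0, physical=[E,d,D,C,j,F], logical=[E,d,D,C,j,F]
After op 5 (swap(0, 1)): offset=0, physical=[d,E,D,C,j,F], logical=[d,E,D,C,j,F]
After op 6 (replace(2, 'a')): offset=0, physical=[d,E,a,C,j,F], logical=[d,E,a,C,j,F]
After op 7 (swap(1, 4)): offset=0, physical=[d,j,a,C,E,F], logical=[d,j,a,C,E,F]
After op 8 (rotate(+1)): offset=1, physical=[d,j,a,C,E,F], logical=[j,a,C,E,F,d]
After op 9 (replace(5, 'g')): offset=1, physical=[g,j,a,C,E,F], logical=[j,a,C,E,F,g]
After op 10 (swap(1, 2)): offset=1, physical=[g,j,C,a,E,F], logical=[j,C,a,E,F,g]
After op 11 (rotate(-3)): offset=4, physical=[g,j,C,a,E,F], logical=[E,F,g,j,C,a]
After op 12 (rotate(-1)): offset=3, physical=[g,j,C,a,E,F], logical=[a,E,F,g,j,C]

Answer: a,E,F,g,j,C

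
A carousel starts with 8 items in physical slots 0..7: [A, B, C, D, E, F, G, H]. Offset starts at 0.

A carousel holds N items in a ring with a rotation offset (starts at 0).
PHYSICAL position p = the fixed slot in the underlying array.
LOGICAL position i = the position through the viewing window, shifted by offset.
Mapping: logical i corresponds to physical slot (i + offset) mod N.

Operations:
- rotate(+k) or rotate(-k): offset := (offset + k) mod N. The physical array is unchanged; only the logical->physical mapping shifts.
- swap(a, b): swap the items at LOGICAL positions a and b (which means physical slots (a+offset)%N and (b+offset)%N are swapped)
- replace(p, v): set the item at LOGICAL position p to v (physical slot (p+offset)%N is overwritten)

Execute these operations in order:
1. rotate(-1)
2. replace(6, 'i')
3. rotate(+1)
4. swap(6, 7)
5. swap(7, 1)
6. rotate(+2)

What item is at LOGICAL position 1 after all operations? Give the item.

After op 1 (rotate(-1)): offset=7, physical=[A,B,C,D,E,F,G,H], logical=[H,A,B,C,D,E,F,G]
After op 2 (replace(6, 'i')): offset=7, physical=[A,B,C,D,E,i,G,H], logical=[H,A,B,C,D,E,i,G]
After op 3 (rotate(+1)): offset=0, physical=[A,B,C,D,E,i,G,H], logical=[A,B,C,D,E,i,G,H]
After op 4 (swap(6, 7)): offset=0, physical=[A,B,C,D,E,i,H,G], logical=[A,B,C,D,E,i,H,G]
After op 5 (swap(7, 1)): offset=0, physical=[A,G,C,D,E,i,H,B], logical=[A,G,C,D,E,i,H,B]
After op 6 (rotate(+2)): offset=2, physical=[A,G,C,D,E,i,H,B], logical=[C,D,E,i,H,B,A,G]

Answer: D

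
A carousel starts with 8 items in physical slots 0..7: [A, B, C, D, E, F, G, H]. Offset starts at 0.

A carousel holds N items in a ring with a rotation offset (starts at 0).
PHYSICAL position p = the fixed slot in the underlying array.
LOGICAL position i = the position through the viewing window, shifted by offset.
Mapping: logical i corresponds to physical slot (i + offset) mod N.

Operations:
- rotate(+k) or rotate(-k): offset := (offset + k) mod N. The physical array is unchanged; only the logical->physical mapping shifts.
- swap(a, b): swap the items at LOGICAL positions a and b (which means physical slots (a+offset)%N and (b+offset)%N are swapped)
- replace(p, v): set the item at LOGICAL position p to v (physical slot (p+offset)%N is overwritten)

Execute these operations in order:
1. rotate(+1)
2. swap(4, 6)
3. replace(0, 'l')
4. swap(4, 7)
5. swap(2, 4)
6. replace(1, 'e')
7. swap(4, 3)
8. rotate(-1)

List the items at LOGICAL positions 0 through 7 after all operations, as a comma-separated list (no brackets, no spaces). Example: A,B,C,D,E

After op 1 (rotate(+1)): offset=1, physical=[A,B,C,D,E,F,G,H], logical=[B,C,D,E,F,G,H,A]
After op 2 (swap(4, 6)): offset=1, physical=[A,B,C,D,E,H,G,F], logical=[B,C,D,E,H,G,F,A]
After op 3 (replace(0, 'l')): offset=1, physical=[A,l,C,D,E,H,G,F], logical=[l,C,D,E,H,G,F,A]
After op 4 (swap(4, 7)): offset=1, physical=[H,l,C,D,E,A,G,F], logical=[l,C,D,E,A,G,F,H]
After op 5 (swap(2, 4)): offset=1, physical=[H,l,C,A,E,D,G,F], logical=[l,C,A,E,D,G,F,H]
After op 6 (replace(1, 'e')): offset=1, physical=[H,l,e,A,E,D,G,F], logical=[l,e,A,E,D,G,F,H]
After op 7 (swap(4, 3)): offset=1, physical=[H,l,e,A,D,E,G,F], logical=[l,e,A,D,E,G,F,H]
After op 8 (rotate(-1)): offset=0, physical=[H,l,e,A,D,E,G,F], logical=[H,l,e,A,D,E,G,F]

Answer: H,l,e,A,D,E,G,F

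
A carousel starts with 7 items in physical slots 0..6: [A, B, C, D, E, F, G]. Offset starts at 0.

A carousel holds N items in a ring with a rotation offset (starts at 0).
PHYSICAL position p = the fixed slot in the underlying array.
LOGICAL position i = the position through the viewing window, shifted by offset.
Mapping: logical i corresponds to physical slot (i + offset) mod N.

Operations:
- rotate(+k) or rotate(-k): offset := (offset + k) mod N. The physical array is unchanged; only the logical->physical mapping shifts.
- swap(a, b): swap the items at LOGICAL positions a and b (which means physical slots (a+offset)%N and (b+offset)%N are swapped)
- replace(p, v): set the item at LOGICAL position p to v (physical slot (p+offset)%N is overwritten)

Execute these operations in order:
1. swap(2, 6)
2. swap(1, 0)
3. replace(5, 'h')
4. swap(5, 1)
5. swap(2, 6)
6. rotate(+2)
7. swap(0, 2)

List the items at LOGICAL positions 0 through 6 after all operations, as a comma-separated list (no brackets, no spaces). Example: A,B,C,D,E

Answer: E,D,C,A,G,B,h

Derivation:
After op 1 (swap(2, 6)): offset=0, physical=[A,B,G,D,E,F,C], logical=[A,B,G,D,E,F,C]
After op 2 (swap(1, 0)): offset=0, physical=[B,A,G,D,E,F,C], logical=[B,A,G,D,E,F,C]
After op 3 (replace(5, 'h')): offset=0, physical=[B,A,G,D,E,h,C], logical=[B,A,G,D,E,h,C]
After op 4 (swap(5, 1)): offset=0, physical=[B,h,G,D,E,A,C], logical=[B,h,G,D,E,A,C]
After op 5 (swap(2, 6)): offset=0, physical=[B,h,C,D,E,A,G], logical=[B,h,C,D,E,A,G]
After op 6 (rotate(+2)): offset=2, physical=[B,h,C,D,E,A,G], logical=[C,D,E,A,G,B,h]
After op 7 (swap(0, 2)): offset=2, physical=[B,h,E,D,C,A,G], logical=[E,D,C,A,G,B,h]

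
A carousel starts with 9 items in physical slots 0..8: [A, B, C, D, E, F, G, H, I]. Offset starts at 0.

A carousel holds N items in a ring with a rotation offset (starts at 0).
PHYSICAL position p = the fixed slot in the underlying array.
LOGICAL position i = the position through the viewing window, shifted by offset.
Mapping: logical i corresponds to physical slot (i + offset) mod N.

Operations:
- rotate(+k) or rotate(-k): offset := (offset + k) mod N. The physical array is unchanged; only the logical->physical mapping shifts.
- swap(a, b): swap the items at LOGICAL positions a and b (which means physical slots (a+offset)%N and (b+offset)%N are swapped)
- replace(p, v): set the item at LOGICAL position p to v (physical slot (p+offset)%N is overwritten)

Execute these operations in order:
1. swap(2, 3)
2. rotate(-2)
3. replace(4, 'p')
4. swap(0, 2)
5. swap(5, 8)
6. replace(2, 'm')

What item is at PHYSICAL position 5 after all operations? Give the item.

Answer: F

Derivation:
After op 1 (swap(2, 3)): offset=0, physical=[A,B,D,C,E,F,G,H,I], logical=[A,B,D,C,E,F,G,H,I]
After op 2 (rotate(-2)): offset=7, physical=[A,B,D,C,E,F,G,H,I], logical=[H,I,A,B,D,C,E,F,G]
After op 3 (replace(4, 'p')): offset=7, physical=[A,B,p,C,E,F,G,H,I], logical=[H,I,A,B,p,C,E,F,G]
After op 4 (swap(0, 2)): offset=7, physical=[H,B,p,C,E,F,G,A,I], logical=[A,I,H,B,p,C,E,F,G]
After op 5 (swap(5, 8)): offset=7, physical=[H,B,p,G,E,F,C,A,I], logical=[A,I,H,B,p,G,E,F,C]
After op 6 (replace(2, 'm')): offset=7, physical=[m,B,p,G,E,F,C,A,I], logical=[A,I,m,B,p,G,E,F,C]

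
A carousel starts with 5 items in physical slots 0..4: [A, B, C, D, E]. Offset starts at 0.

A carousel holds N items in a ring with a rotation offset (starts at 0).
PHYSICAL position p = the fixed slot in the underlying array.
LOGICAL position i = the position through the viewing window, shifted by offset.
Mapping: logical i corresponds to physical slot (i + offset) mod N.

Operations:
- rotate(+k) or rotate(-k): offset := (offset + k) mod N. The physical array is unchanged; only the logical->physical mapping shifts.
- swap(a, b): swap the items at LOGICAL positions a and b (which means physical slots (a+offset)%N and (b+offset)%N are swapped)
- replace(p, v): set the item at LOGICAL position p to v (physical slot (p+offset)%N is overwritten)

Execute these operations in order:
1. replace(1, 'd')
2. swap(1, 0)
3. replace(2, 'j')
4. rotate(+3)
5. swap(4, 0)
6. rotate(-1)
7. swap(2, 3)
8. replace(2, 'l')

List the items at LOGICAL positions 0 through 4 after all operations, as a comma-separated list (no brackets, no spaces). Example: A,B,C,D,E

Answer: D,j,l,E,A

Derivation:
After op 1 (replace(1, 'd')): offset=0, physical=[A,d,C,D,E], logical=[A,d,C,D,E]
After op 2 (swap(1, 0)): offset=0, physical=[d,A,C,D,E], logical=[d,A,C,D,E]
After op 3 (replace(2, 'j')): offset=0, physical=[d,A,j,D,E], logical=[d,A,j,D,E]
After op 4 (rotate(+3)): offset=3, physical=[d,A,j,D,E], logical=[D,E,d,A,j]
After op 5 (swap(4, 0)): offset=3, physical=[d,A,D,j,E], logical=[j,E,d,A,D]
After op 6 (rotate(-1)): offset=2, physical=[d,A,D,j,E], logical=[D,j,E,d,A]
After op 7 (swap(2, 3)): offset=2, physical=[E,A,D,j,d], logical=[D,j,d,E,A]
After op 8 (replace(2, 'l')): offset=2, physical=[E,A,D,j,l], logical=[D,j,l,E,A]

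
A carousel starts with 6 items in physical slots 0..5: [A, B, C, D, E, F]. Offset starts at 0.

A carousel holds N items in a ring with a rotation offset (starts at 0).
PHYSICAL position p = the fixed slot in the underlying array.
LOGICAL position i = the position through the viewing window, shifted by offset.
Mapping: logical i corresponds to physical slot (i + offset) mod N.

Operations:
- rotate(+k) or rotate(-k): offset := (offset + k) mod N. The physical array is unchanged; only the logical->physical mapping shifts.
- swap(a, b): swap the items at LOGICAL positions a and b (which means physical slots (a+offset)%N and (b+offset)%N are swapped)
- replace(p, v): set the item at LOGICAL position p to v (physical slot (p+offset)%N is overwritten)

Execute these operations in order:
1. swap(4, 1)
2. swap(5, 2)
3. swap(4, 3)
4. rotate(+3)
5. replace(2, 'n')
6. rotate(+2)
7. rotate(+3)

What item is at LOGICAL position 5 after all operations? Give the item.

After op 1 (swap(4, 1)): offset=0, physical=[A,E,C,D,B,F], logical=[A,E,C,D,B,F]
After op 2 (swap(5, 2)): offset=0, physical=[A,E,F,D,B,C], logical=[A,E,F,D,B,C]
After op 3 (swap(4, 3)): offset=0, physical=[A,E,F,B,D,C], logical=[A,E,F,B,D,C]
After op 4 (rotate(+3)): offset=3, physical=[A,E,F,B,D,C], logical=[B,D,C,A,E,F]
After op 5 (replace(2, 'n')): offset=3, physical=[A,E,F,B,D,n], logical=[B,D,n,A,E,F]
After op 6 (rotate(+2)): offset=5, physical=[A,E,F,B,D,n], logical=[n,A,E,F,B,D]
After op 7 (rotate(+3)): offset=2, physical=[A,E,F,B,D,n], logical=[F,B,D,n,A,E]

Answer: E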